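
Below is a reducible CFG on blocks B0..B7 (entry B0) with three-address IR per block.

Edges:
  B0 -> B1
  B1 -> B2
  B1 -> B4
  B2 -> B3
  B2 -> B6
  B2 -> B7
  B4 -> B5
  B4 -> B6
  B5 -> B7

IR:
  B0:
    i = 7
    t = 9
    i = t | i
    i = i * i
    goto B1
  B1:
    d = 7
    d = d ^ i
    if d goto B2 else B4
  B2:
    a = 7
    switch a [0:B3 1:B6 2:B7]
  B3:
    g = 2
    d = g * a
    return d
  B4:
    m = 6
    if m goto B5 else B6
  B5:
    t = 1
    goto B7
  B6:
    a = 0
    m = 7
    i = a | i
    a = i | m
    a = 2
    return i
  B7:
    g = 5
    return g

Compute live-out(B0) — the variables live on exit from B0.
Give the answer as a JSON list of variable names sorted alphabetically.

def/use:
  B0: {i,t} / ∅
  B1: {d} / {i}
  B2: {a} / ∅
  B3: {d,g} / {a}
  B4: {m} / ∅
  B5: {t} / ∅
  B6: {a,i,m} / {i}
  B7: {g} / ∅

Backward fixpoint:
  live B0: ∅→{i}
  live B1: {i}→{i}
  live B2: {i}→{a,i}
  live B3: {a}→∅
  live B4: {i}→{i}
  live B5: ∅→∅
  live B6: {i}→∅
  live B7: ∅→∅

live-out(B0) = ["i"]

Answer: ["i"]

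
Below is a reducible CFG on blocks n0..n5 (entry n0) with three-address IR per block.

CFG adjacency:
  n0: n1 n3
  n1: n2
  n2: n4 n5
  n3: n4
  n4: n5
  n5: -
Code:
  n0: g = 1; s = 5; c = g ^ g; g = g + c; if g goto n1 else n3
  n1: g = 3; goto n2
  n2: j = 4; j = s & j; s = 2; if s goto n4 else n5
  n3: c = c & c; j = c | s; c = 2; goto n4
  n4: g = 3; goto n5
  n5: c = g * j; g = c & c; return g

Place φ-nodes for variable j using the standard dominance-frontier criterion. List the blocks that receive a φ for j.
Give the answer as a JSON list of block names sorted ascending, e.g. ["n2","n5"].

Answer: ["n4", "n5"]

Analysis:
idom tree: n1←n0 n2←n1 n3←n0 n4←n0 n5←n0
Join-block Dom:
  n4: preds {n2,n3}: {n0,n1,n2} ∩ {n0,n3} = {n0}; idom=n0
  n5: preds {n2,n4}: {n0,n1,n2} ∩ {n0,n4} = {n0}; idom=n0

DF derivation:
  join n4 pred n2: n2→n1 stop@n0
  join n4 pred n3: n3 stop@n0
  join n5 pred n2: n2→n1 stop@n0
  join n5 pred n4: n4 stop@n0
  DF(n0)=∅
  DF(n1)={n4,n5}
  DF(n2)={n4,n5}
  DF(n3)={n4}
  DF(n4)={n5}
  DF(n5)=∅

φ for j: defs {n2,n3}
  DF⁺ = {n4,n5}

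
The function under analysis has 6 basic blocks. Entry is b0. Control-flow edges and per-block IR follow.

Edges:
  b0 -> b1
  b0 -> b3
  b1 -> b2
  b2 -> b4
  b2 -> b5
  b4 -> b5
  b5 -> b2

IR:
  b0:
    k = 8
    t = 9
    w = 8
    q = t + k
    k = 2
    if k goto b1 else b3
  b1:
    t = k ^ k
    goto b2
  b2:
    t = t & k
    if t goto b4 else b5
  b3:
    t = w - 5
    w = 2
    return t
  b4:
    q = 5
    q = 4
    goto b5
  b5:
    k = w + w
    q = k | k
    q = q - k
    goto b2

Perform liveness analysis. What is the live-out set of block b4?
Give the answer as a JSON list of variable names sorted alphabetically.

def/use:
  b0 def {k,q,t,w} use ∅
  b1 def {t} use {k}
  b2 def {t} use {k,t}
  b3 def {t,w} use {w}
  b4 def {q} use ∅
  b5 def {k,q} use {w}

Backward fixpoint:
  b0 li=∅ lo={k,w}
  b1 li={k,w} lo={k,t,w}
  b2 li={k,t,w} lo={t,w}
  b3 li={w} lo=∅
  b4 li={t,w} lo={t,w}
  b5 li={t,w} lo={k,t,w}

live-out(b4) = ["t", "w"]

Answer: ["t", "w"]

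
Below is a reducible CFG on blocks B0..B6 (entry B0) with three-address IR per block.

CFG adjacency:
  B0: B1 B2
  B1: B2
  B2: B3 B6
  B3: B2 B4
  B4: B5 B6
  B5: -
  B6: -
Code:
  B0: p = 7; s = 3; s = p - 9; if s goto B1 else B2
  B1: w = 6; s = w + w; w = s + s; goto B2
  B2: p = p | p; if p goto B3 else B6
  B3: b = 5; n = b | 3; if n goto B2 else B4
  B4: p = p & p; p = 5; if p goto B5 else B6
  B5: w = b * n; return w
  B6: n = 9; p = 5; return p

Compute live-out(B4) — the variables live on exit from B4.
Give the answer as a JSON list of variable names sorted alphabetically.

Block summaries:
  B0 def {p,s} use ∅
  B1 def {s,w} use ∅
  B2 def {p} use {p}
  B3 def {b,n} use ∅
  B4 def {p} use {p}
  B5 def {w} use {b,n}
  B6 def {n,p} use ∅

Backward fixpoint:
  live B0: ∅→{p}
  live B1: {p}→{p}
  live B2: {p}→{p}
  live B3: {p}→{b,n,p}
  live B4: {b,n,p}→{b,n}
  live B5: {b,n}→∅
  live B6: ∅→∅

live-out(B4) = ["b", "n"]

Answer: ["b", "n"]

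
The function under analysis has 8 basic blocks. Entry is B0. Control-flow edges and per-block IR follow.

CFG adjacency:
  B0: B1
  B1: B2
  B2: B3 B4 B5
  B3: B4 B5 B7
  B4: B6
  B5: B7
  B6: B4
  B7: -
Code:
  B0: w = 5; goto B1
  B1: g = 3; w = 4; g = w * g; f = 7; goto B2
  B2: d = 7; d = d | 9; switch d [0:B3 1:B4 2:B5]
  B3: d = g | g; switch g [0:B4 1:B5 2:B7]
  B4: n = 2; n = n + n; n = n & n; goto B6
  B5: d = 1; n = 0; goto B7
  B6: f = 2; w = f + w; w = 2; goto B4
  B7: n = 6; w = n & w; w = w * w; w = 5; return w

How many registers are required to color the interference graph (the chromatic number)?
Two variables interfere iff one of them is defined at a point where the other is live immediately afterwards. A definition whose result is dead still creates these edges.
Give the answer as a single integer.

def/use:
  B0: {w} / ∅
  B1: {f,g,w} / ∅
  B2: {d} / ∅
  B3: {d} / {g}
  B4: {n} / ∅
  B5: {d,n} / ∅
  B6: {f,w} / {w}
  B7: {n,w} / {w}

Live sets:
  B0: in=∅ out=∅
  B1: in=∅ out={g,w}
  B2: in={g,w} out={g,w}
  B3: in={g,w} out={w}
  B4: in={w} out={w}
  B5: in={w} out={w}
  B6: in={w} out={w}
  B7: in={w} out=∅

Interfere edges:
  d — {g,w}
  f — {g,w}
  g — {d,f,w}
  n — {w}
  w — {d,f,g,n}

Registers:
  clique {d,g,w} ⇒ need ≥ 3
  3-colouring: R0={w}  R1={g,n}  R2={d,f}
  χ = 3

Answer: 3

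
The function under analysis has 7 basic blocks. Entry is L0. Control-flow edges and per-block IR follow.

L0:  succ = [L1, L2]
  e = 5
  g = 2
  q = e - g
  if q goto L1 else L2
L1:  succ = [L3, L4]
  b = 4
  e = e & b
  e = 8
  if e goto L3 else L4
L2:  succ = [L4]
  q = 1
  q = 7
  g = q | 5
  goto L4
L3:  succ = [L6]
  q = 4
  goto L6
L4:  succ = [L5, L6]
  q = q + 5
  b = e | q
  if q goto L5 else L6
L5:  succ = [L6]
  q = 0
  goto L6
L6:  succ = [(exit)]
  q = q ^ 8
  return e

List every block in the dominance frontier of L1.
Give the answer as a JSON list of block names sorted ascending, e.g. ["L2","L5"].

Answer: ["L4", "L6"]

Analysis:
idom tree: L1←L0 L2←L0 L3←L1 L4←L0 L5←L4 L6←L0
Dom at joins:
  L4: preds {L1,L2}: {L0,L1} ∩ {L0,L2} = {L0}; idom=L0
  L6: preds {L3,L4,L5}: {L0,L1,L3} ∩ {L0,L4} ∩ {L0,L4,L5} = {L0}; idom=L0

Frontier:
  join L4 pred L1: L1 stop@L0
  join L4 pred L2: L2 stop@L0
  join L6 pred L3: L3→L1 stop@L0
  join L6 pred L4: L4 stop@L0
  join L6 pred L5: L5→L4 stop@L0
  L0: DF=∅
  L1: DF={L4,L6}
  L2: DF={L4}
  L3: DF={L6}
  L4: DF={L6}
  L5: DF={L6}
  L6: DF=∅

DF(L1) = ["L4", "L6"]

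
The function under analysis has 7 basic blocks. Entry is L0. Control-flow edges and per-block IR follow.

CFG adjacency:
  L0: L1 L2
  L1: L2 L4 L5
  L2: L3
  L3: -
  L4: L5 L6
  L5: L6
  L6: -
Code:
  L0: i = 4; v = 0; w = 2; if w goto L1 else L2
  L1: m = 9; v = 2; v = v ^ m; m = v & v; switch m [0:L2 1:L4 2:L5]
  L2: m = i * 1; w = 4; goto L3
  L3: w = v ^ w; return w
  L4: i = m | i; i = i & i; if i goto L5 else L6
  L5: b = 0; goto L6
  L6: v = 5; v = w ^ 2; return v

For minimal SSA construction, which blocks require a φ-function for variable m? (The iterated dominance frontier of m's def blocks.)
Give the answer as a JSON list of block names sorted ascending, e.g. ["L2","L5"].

idom tree: L1←L0 L2←L0 L3←L2 L4←L1 L5←L1 L6←L1
Dom at joins:
  L2: preds {L0,L1}: {L0} ∩ {L0,L1} = {L0}; idom=L0
  L5: preds {L1,L4}: {L0,L1} ∩ {L0,L1,L4} = {L0,L1}; idom=L1
  L6: preds {L4,L5}: {L0,L1,L4} ∩ {L0,L1,L5} = {L0,L1}; idom=L1

DF derivation:
  L2←L0: walk · to L0
  L2←L1: walk L1 to L0
  L5←L1: walk · to L1
  L5←L4: walk L4 to L1
  L6←L4: walk L4 to L1
  L6←L5: walk L5 to L1
  L0 → ∅
  L1 → {L2}
  L2 → ∅
  L3 → ∅
  L4 → {L5,L6}
  L5 → {L6}
  L6 → ∅

φ for m: defs {L1,L2}
  DF⁺ = {L2}

Answer: ["L2"]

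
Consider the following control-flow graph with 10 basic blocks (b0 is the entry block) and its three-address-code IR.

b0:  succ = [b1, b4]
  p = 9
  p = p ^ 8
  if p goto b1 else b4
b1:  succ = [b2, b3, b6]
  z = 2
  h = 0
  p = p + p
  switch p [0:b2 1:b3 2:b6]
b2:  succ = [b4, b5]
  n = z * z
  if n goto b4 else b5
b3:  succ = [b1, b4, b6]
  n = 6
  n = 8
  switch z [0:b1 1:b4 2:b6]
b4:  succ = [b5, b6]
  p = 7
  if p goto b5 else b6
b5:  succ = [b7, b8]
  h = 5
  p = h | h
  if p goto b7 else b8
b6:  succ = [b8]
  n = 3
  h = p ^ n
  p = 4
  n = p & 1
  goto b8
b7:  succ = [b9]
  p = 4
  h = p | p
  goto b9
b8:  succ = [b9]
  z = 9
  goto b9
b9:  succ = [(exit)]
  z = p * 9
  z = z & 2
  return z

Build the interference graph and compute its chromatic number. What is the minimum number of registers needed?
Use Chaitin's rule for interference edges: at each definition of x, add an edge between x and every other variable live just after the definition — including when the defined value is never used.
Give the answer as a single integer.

Answer: 3

Derivation:
Per-block:
  b0 def {p} use ∅
  b1 def {h,p,z} use {p}
  b2 def {n} use {z}
  b3 def {n} use {z}
  b4 def {p} use ∅
  b5 def {h,p} use ∅
  b6 def {h,n,p} use {p}
  b7 def {h,p} use ∅
  b8 def {z} use ∅
  b9 def {z} use {p}

Backward fixpoint:
  b0: in=∅ out={p}
  b1: in={p} out={p,z}
  b2: in={z} out=∅
  b3: in={p,z} out={p}
  b4: in=∅ out={p}
  b5: in=∅ out={p}
  b6: in={p} out={p}
  b7: in=∅ out={p}
  b8: in={p} out={p}
  b9: in={p} out=∅

Interference:
  h↔{p,z}
  n↔{p,z}
  p↔{h,n,z}
  z↔{h,n,p}

Chromatic number:
  lower bound: {h,p,z} mutually conflict ⇒ χ ≥ 3
  assign h→r2 n→r2 p→r0 z→r1 — no edge inside a register ⇒ χ ≤ 3
  χ = 3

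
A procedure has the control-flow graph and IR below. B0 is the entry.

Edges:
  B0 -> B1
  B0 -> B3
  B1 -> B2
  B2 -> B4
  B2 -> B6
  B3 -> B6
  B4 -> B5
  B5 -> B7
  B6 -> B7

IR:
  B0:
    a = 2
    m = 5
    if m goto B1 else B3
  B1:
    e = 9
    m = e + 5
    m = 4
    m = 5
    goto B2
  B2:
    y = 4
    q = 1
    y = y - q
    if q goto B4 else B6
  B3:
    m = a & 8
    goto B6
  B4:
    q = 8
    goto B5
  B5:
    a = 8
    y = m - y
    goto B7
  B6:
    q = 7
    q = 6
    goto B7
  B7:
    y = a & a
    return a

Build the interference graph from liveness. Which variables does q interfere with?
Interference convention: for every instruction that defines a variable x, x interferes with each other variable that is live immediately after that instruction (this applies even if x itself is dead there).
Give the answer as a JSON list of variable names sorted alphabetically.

Per-block:
  B0: {a,m} / ∅
  B1: {e,m} / ∅
  B2: {q,y} / ∅
  B3: {m} / {a}
  B4: {q} / ∅
  B5: {a,y} / {m,y}
  B6: {q} / ∅
  B7: {y} / {a}

Live sets:
  B0: in=∅ out={a}
  B1: in={a} out={a,m}
  B2: in={a,m} out={a,m,y}
  B3: in={a} out={a}
  B4: in={m,y} out={m,y}
  B5: in={m,y} out={a}
  B6: in={a} out={a}
  B7: in={a} out=∅

Interference:
  a↔{e,m,q,y}
  e↔{a}
  m↔{a,q,y}
  q↔{a,m,y}
  y↔{a,m,q}

N(q) = ["a", "m", "y"]

Answer: ["a", "m", "y"]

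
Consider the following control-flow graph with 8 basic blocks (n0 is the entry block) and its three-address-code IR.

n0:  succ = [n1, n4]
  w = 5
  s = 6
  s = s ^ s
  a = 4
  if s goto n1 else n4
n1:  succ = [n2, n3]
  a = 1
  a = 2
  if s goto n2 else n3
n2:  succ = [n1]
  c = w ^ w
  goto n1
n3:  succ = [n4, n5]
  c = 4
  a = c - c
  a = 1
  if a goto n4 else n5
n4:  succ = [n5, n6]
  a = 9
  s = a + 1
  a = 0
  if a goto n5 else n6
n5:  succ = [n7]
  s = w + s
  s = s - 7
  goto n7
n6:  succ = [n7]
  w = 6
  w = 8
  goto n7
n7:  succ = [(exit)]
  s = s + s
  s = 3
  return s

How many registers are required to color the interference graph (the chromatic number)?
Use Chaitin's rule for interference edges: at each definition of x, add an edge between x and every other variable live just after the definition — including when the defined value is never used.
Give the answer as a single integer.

Per-block:
  n0: {a,s,w} / ∅
  n1: {a} / {s}
  n2: {c} / {w}
  n3: {a,c} / ∅
  n4: {a,s} / ∅
  n5: {s} / {s,w}
  n6: {w} / ∅
  n7: {s} / {s}

Live sets:
  n0: in=∅ out={s,w}
  n1: in={s,w} out={s,w}
  n2: in={s,w} out={s,w}
  n3: in={s,w} out={s,w}
  n4: in={w} out={s,w}
  n5: in={s,w} out={s}
  n6: in={s} out={s}
  n7: in={s} out=∅

Interfere edges:
  a↔{s,w}
  c↔{s,w}
  s↔{a,c,w}
  w↔{a,c,s}

Colouring:
  clique {a,s,w} ⇒ need ≥ 3
  3-colouring: c0={s}  c1={w}  c2={a,c}
  χ = 3

Answer: 3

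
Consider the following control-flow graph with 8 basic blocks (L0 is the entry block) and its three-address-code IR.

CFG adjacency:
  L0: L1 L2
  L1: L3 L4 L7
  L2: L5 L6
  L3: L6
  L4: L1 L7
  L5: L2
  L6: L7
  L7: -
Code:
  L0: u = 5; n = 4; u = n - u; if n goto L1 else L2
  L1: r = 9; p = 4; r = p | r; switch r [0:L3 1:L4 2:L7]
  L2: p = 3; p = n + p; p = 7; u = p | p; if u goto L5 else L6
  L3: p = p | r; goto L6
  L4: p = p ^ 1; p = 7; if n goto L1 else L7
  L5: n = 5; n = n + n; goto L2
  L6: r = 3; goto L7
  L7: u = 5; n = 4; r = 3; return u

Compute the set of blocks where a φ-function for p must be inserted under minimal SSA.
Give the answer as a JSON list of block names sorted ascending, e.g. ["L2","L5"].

Answer: ["L1", "L2", "L6", "L7"]

Analysis:
idom tree: L1←L0 L2←L0 L3←L1 L4←L1 L5←L2 L6←L0 L7←L0
Join-block Dom:
  L1: preds {L0,L4}: {L0} ∩ {L0,L1,L4} = {L0}; idom=L0
  L2: preds {L0,L5}: {L0} ∩ {L0,L2,L5} = {L0}; idom=L0
  L6: preds {L2,L3}: {L0,L2} ∩ {L0,L1,L3} = {L0}; idom=L0
  L7: preds {L1,L4,L6}: {L0,L1} ∩ {L0,L1,L4} ∩ {L0,L6} = {L0}; idom=L0

DF derivation:
  L1←L0: walk · to L0
  L1←L4: walk L4→L1 to L0
  L2←L0: walk · to L0
  L2←L5: walk L5→L2 to L0
  L6←L2: walk L2 to L0
  L6←L3: walk L3→L1 to L0
  L7←L1: walk L1 to L0
  L7←L4: walk L4→L1 to L0
  L7←L6: walk L6 to L0
  L0: DF=∅
  L1: DF={L1,L6,L7}
  L2: DF={L2,L6}
  L3: DF={L6}
  L4: DF={L1,L7}
  L5: DF={L2}
  L6: DF={L7}
  L7: DF=∅

φ for p: defs {L1,L2,L3,L4}
  DF⁺ = {L1,L2,L6,L7}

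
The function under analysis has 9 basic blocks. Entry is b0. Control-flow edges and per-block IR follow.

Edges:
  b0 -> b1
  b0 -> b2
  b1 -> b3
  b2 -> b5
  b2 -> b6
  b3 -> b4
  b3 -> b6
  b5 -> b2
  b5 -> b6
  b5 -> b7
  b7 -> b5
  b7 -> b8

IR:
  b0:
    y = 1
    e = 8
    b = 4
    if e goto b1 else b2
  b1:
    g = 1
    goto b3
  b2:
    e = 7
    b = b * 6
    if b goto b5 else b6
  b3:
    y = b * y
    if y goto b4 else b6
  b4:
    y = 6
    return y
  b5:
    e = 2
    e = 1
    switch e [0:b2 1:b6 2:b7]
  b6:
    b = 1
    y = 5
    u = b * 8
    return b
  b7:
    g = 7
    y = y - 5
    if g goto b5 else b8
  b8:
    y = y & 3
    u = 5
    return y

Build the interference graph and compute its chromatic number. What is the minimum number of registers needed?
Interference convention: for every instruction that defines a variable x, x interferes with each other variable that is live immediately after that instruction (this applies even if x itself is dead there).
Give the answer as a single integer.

Per-block:
  b0: def={b,e,y} ue=∅
  b1: def={g} ue=∅
  b2: def={b,e} ue={b}
  b3: def={y} ue={b,y}
  b4: def={y} ue=∅
  b5: def={e} ue=∅
  b6: def={b,u,y} ue=∅
  b7: def={g,y} ue={y}
  b8: def={u,y} ue={y}

Live sets:
  b0 li=∅ lo={b,y}
  b1 li={b,y} lo={b,y}
  b2 li={b,y} lo={b,y}
  b3 li={b,y} lo=∅
  b4 li=∅ lo=∅
  b5 li={b,y} lo={b,y}
  b6 li=∅ lo=∅
  b7 li={b,y} lo={b,y}
  b8 li={y} lo=∅

Interference:
  b: {e,g,u,y}
  e: {b,y}
  g: {b,y}
  u: {b,y}
  y: {b,e,g,u}

Chromatic number:
  {b,e,y} pairwise interfere (3-clique) ⇒ χ ≥ 3
  assign b→c0 e→c2 g→c2 u→c2 y→c1 — no edge inside a register ⇒ χ ≤ 3
  χ = 3

Answer: 3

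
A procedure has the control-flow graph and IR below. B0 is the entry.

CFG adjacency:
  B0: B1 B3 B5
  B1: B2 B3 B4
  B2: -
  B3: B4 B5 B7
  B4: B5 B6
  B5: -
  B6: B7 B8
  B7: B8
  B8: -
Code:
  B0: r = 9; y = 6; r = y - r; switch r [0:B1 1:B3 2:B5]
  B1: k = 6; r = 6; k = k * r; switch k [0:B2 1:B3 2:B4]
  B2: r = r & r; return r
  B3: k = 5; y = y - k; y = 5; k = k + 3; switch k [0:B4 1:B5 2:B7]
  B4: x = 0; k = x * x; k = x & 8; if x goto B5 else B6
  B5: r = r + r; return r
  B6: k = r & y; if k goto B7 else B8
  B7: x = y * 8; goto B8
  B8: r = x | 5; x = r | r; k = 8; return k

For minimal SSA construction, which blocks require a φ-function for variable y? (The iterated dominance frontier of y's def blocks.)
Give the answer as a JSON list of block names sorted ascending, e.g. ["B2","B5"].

idom tree: B1←B0 B2←B1 B3←B0 B4←B0 B5←B0 B6←B4 B7←B0 B8←B0
Dom at joins:
  B3: preds {B0,B1}: {B0} ∩ {B0,B1} = {B0}; idom=B0
  B4: preds {B1,B3}: {B0,B1} ∩ {B0,B3} = {B0}; idom=B0
  B5: preds {B0,B3,B4}: {B0} ∩ {B0,B3} ∩ {B0,B4} = {B0}; idom=B0
  B7: preds {B3,B6}: {B0,B3} ∩ {B0,B4,B6} = {B0}; idom=B0
  B8: preds {B6,B7}: {B0,B4,B6} ∩ {B0,B7} = {B0}; idom=B0

Frontier:
  join B3 pred B0: · stop@B0
  join B3 pred B1: B1 stop@B0
  join B4 pred B1: B1 stop@B0
  join B4 pred B3: B3 stop@B0
  join B5 pred B0: · stop@B0
  join B5 pred B3: B3 stop@B0
  join B5 pred B4: B4 stop@B0
  join B7 pred B3: B3 stop@B0
  join B7 pred B6: B6→B4 stop@B0
  join B8 pred B6: B6→B4 stop@B0
  join B8 pred B7: B7 stop@B0
  B0: DF=∅
  B1: DF={B3,B4}
  B2: DF=∅
  B3: DF={B4,B5,B7}
  B4: DF={B5,B7,B8}
  B5: DF=∅
  B6: DF={B7,B8}
  B7: DF={B8}
  B8: DF=∅

φ for y: defs {B0,B3}
  DF⁺ = {B4,B5,B7,B8}

Answer: ["B4", "B5", "B7", "B8"]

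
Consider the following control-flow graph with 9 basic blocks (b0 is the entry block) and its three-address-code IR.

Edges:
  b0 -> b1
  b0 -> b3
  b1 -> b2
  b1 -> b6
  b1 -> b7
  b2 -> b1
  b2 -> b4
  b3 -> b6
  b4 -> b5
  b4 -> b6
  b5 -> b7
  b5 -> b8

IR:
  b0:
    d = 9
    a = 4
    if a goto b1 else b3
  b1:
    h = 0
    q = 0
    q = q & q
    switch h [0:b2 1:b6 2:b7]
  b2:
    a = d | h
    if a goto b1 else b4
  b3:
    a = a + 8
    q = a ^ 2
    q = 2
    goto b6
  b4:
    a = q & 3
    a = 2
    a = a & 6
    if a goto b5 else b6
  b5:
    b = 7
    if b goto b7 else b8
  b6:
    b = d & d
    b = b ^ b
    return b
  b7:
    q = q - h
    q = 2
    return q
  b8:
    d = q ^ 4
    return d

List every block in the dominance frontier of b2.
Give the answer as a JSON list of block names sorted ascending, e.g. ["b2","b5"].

idom tree: b1←b0 b2←b1 b3←b0 b4←b2 b5←b4 b6←b0 b7←b1 b8←b5
Dom∩ at merges:
  b1: preds {b0,b2}: {b0} ∩ {b0,b1,b2} = {b0}; idom=b0
  b6: preds {b1,b3,b4}: {b0,b1} ∩ {b0,b3} ∩ {b0,b1,b2,b4} = {b0}; idom=b0
  b7: preds {b1,b5}: {b0,b1} ∩ {b0,b1,b2,b4,b5} = {b0,b1}; idom=b1

DF walk-up:
  join b1 pred b0: · stop@b0
  join b1 pred b2: b2→b1 stop@b0
  join b6 pred b1: b1 stop@b0
  join b6 pred b3: b3 stop@b0
  join b6 pred b4: b4→b2→b1 stop@b0
  join b7 pred b1: · stop@b1
  join b7 pred b5: b5→b4→b2 stop@b1
  b0 → ∅
  b1 → {b1,b6}
  b2 → {b1,b6,b7}
  b3 → {b6}
  b4 → {b6,b7}
  b5 → {b7}
  b6 → ∅
  b7 → ∅
  b8 → ∅

DF(b2) = ["b1", "b6", "b7"]

Answer: ["b1", "b6", "b7"]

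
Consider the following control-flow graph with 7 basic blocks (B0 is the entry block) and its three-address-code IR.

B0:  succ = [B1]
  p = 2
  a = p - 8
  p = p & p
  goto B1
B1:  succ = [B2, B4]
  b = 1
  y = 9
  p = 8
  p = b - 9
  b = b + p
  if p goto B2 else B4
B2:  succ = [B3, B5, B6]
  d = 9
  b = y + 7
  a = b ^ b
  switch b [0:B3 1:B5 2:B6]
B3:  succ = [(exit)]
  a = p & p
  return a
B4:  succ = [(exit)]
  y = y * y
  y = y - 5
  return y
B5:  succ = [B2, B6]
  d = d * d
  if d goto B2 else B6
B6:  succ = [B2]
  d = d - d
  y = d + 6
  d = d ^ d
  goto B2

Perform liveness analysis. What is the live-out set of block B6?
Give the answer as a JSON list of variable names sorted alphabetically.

Answer: ["p", "y"]

Derivation:
def/use:
  B0: {a,p} / ∅
  B1: {b,p,y} / ∅
  B2: {a,b,d} / {y}
  B3: {a} / {p}
  B4: {y} / {y}
  B5: {d} / {d}
  B6: {d,y} / {d}

Live sets:
  live B0: ∅→∅
  live B1: ∅→{p,y}
  live B2: {p,y}→{d,p,y}
  live B3: {p}→∅
  live B4: {y}→∅
  live B5: {d,p,y}→{d,p,y}
  live B6: {d,p}→{p,y}

live-out(B6) = ["p", "y"]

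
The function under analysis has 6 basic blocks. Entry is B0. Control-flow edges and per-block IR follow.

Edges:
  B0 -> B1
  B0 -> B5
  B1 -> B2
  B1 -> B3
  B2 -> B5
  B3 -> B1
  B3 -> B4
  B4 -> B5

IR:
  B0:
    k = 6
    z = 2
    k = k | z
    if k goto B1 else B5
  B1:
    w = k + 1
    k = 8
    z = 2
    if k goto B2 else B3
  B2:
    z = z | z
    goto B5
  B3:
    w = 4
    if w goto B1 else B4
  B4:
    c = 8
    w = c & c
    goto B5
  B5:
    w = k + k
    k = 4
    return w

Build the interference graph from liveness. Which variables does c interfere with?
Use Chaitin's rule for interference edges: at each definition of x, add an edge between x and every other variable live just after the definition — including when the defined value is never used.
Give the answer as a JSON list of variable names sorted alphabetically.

def/use:
  B0 def {k,z} use ∅
  B1 def {k,w,z} use {k}
  B2 def {z} use {z}
  B3 def {w} use ∅
  B4 def {c,w} use ∅
  B5 def {k,w} use {k}

Backward fixpoint:
  live B0: ∅→{k}
  live B1: {k}→{k,z}
  live B2: {k,z}→{k}
  live B3: {k}→{k}
  live B4: {k}→{k}
  live B5: {k}→∅

Interfere edges:
  c — {k}
  k — {c,w,z}
  w — {k}
  z — {k}

N(c) = ["k"]

Answer: ["k"]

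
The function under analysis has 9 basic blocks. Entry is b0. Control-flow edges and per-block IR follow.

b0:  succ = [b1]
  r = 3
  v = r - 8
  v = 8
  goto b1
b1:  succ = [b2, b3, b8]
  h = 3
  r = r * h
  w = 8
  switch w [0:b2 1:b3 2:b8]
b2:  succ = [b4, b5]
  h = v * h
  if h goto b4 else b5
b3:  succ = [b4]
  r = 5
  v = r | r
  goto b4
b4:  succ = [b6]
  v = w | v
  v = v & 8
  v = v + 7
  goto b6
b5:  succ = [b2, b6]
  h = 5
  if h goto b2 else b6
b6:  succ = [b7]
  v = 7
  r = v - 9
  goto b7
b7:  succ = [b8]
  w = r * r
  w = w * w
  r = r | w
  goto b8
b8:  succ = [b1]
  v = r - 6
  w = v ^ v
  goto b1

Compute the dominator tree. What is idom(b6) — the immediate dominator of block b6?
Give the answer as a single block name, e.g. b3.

Answer: b1

Working:
idom tree: b1←b0 b2←b1 b3←b1 b4←b1 b5←b2 b6←b1 b7←b6 b8←b1
Join-block Dom:
  b1: preds {b0,b8}: {b0} ∩ {b0,b1,b8} = {b0}; idom=b0
  b2: preds {b1,b5}: {b0,b1} ∩ {b0,b1,b2,b5} = {b0,b1}; idom=b1
  b4: preds {b2,b3}: {b0,b1,b2} ∩ {b0,b1,b3} = {b0,b1}; idom=b1
  b6: preds {b4,b5}: {b0,b1,b4} ∩ {b0,b1,b2,b5} = {b0,b1}; idom=b1
  b8: preds {b1,b7}: {b0,b1} ∩ {b0,b1,b6,b7} = {b0,b1}; idom=b1

idom(b6) = b1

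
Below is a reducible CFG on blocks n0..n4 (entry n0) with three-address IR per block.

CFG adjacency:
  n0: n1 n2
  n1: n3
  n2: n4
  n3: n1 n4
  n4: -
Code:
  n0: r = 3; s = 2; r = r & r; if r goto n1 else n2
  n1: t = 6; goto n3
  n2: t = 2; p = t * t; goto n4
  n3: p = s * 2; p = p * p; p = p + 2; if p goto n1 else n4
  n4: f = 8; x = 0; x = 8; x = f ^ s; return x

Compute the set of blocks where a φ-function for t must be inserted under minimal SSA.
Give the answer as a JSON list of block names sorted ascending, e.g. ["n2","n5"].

idom tree: n1←n0 n2←n0 n3←n1 n4←n0
Dom at joins:
  n1: preds {n0,n3}: {n0} ∩ {n0,n1,n3} = {n0}; idom=n0
  n4: preds {n2,n3}: {n0,n2} ∩ {n0,n1,n3} = {n0}; idom=n0

Frontier:
  n1←n0: walk · to n0
  n1←n3: walk n3→n1 to n0
  n4←n2: walk n2 to n0
  n4←n3: walk n3→n1 to n0
  n0: DF=∅
  n1: DF={n1,n4}
  n2: DF={n4}
  n3: DF={n1,n4}
  n4: DF=∅

φ for t: defs {n1,n2}
  DF⁺ = {n1,n4}

Answer: ["n1", "n4"]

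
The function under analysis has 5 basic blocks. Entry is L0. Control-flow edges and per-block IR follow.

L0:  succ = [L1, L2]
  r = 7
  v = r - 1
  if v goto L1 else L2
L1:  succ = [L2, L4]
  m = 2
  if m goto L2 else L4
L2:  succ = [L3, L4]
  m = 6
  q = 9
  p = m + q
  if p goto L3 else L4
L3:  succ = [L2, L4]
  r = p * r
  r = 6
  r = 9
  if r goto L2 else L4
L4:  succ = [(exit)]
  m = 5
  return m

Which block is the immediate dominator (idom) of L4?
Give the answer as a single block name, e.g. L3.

idom tree: L1←L0 L2←L0 L3←L2 L4←L0
Join-block Dom:
  L2: preds {L0,L1,L3}: {L0} ∩ {L0,L1} ∩ {L0,L2,L3} = {L0}; idom=L0
  L4: preds {L1,L2,L3}: {L0,L1} ∩ {L0,L2} ∩ {L0,L2,L3} = {L0}; idom=L0

idom(L4) = L0

Answer: L0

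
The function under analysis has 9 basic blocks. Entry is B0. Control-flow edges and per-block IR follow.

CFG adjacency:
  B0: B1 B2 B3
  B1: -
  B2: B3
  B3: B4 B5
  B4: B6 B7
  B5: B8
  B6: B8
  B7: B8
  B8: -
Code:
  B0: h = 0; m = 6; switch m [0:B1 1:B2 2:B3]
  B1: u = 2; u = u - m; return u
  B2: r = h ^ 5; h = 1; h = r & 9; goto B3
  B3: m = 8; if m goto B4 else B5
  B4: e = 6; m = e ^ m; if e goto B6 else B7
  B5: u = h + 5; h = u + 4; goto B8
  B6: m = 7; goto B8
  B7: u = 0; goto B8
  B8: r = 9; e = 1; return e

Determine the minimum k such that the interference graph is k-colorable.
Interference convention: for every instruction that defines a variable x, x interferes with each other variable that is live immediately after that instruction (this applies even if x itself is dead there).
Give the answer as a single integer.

Per-block:
  B0 def {h,m} use ∅
  B1 def {u} use {m}
  B2 def {h,r} use {h}
  B3 def {m} use ∅
  B4 def {e,m} use {m}
  B5 def {h,u} use {h}
  B6 def {m} use ∅
  B7 def {u} use ∅
  B8 def {e,r} use ∅

Backward fixpoint:
  live B0: ∅→{h,m}
  live B1: {m}→∅
  live B2: {h}→{h}
  live B3: {h}→{h,m}
  live B4: {m}→∅
  live B5: {h}→∅
  live B6: ∅→∅
  live B7: ∅→∅
  live B8: ∅→∅

Interference:
  e — {m}
  h — {m,r}
  m — {e,h,u}
  r — {h}
  u — {m}

Registers:
  {e,m} pairwise interfere (2-clique) ⇒ χ ≥ 2
  assign e→R1 h→R1 m→R0 r→R0 u→R1 — no edge inside a register ⇒ χ ≤ 2
  χ = 2

Answer: 2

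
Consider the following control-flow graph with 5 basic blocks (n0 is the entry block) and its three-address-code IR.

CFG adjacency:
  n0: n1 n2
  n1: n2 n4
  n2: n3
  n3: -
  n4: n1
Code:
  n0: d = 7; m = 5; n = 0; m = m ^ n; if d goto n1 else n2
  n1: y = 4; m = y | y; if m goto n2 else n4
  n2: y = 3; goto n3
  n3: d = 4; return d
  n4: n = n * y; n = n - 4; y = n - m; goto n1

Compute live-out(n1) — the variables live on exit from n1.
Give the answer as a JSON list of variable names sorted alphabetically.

Answer: ["m", "n", "y"]

Analysis:
def/use:
  n0: def={d,m,n} ue=∅
  n1: def={m,y} ue=∅
  n2: def={y} ue=∅
  n3: def={d} ue=∅
  n4: def={n,y} ue={m,n,y}

Liveness:
  n0 li=∅ lo={n}
  n1 li={n} lo={m,n,y}
  n2 li=∅ lo=∅
  n3 li=∅ lo=∅
  n4 li={m,n,y} lo={n}

live-out(n1) = ["m", "n", "y"]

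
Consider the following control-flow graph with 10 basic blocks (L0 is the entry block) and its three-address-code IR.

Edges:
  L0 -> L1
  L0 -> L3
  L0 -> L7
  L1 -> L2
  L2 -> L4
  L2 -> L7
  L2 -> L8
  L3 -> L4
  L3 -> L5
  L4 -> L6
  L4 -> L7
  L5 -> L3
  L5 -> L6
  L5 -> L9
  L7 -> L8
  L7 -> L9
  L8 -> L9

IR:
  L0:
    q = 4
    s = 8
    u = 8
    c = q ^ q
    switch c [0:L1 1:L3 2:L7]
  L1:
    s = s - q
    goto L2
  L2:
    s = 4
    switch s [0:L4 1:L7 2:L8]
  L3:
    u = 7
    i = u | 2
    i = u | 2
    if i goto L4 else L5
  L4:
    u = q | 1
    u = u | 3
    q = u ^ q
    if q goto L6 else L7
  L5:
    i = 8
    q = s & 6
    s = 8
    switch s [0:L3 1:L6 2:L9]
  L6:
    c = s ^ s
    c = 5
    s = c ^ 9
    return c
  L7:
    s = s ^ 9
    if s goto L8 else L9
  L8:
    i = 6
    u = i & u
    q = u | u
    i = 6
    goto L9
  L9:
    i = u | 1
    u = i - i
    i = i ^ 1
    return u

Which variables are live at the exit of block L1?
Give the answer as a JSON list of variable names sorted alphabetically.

Per-block:
  L0 def {c,q,s,u} use ∅
  L1 def {s} use {q,s}
  L2 def {s} use ∅
  L3 def {i,u} use ∅
  L4 def {q,u} use {q}
  L5 def {i,q,s} use {s}
  L6 def {c,s} use {s}
  L7 def {s} use {s}
  L8 def {i,q,u} use {u}
  L9 def {i,u} use {u}

Liveness:
  L0 li=∅ lo={q,s,u}
  L1 li={q,s,u} lo={q,u}
  L2 li={q,u} lo={q,s,u}
  L3 li={q,s} lo={q,s,u}
  L4 li={q,s} lo={s,u}
  L5 li={s,u} lo={q,s,u}
  L6 li={s} lo=∅
  L7 li={s,u} lo={u}
  L8 li={u} lo={u}
  L9 li={u} lo=∅

live-out(L1) = ["q", "u"]

Answer: ["q", "u"]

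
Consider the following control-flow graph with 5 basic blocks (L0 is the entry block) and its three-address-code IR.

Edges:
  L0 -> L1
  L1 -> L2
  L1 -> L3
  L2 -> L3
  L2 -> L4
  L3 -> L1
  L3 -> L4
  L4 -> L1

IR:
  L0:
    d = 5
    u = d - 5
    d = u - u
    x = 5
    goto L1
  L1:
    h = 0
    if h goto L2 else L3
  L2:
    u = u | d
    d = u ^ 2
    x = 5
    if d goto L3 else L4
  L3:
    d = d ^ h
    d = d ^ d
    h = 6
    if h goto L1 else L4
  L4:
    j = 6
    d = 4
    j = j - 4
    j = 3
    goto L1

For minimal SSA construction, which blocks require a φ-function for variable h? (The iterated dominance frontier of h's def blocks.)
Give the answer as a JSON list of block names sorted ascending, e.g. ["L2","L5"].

idom tree: L1←L0 L2←L1 L3←L1 L4←L1
Dom at joins:
  L1: preds {L0,L3,L4}: {L0} ∩ {L0,L1,L3} ∩ {L0,L1,L4} = {L0}; idom=L0
  L3: preds {L1,L2}: {L0,L1} ∩ {L0,L1,L2} = {L0,L1}; idom=L1
  L4: preds {L2,L3}: {L0,L1,L2} ∩ {L0,L1,L3} = {L0,L1}; idom=L1

DF derivation:
  L1←L0: walk · to L0
  L1←L3: walk L3→L1 to L0
  L1←L4: walk L4→L1 to L0
  L3←L1: walk · to L1
  L3←L2: walk L2 to L1
  L4←L2: walk L2 to L1
  L4←L3: walk L3 to L1
  L0 → ∅
  L1 → {L1}
  L2 → {L3,L4}
  L3 → {L1,L4}
  L4 → {L1}

φ for h: defs {L1,L3}
  DF⁺ = {L1,L4}

Answer: ["L1", "L4"]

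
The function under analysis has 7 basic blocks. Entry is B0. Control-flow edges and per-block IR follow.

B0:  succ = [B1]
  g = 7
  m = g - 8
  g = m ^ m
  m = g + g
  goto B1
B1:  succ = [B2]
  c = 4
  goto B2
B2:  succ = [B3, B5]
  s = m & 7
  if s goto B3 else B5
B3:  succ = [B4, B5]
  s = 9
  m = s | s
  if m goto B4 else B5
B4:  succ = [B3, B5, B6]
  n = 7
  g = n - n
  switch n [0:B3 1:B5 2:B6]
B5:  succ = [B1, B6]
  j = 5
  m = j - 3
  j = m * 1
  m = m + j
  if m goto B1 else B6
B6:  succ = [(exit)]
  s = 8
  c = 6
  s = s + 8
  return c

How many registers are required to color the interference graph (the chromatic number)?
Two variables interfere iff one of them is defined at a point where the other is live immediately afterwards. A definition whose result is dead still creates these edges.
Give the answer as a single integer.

Answer: 2

Derivation:
Per-block:
  B0 def {g,m} use ∅
  B1 def {c} use ∅
  B2 def {s} use {m}
  B3 def {m,s} use ∅
  B4 def {g,n} use ∅
  B5 def {j,m} use ∅
  B6 def {c,s} use ∅

Liveness:
  live B0: ∅→{m}
  live B1: {m}→{m}
  live B2: {m}→∅
  live B3: ∅→∅
  live B4: ∅→∅
  live B5: ∅→{m}
  live B6: ∅→∅

Conflict graph:
  c — {m,s}
  g — {n}
  j — {m}
  m — {c,j}
  n — {g}
  s — {c}

Chromatic number:
  lower bound: {c,m} mutually conflict ⇒ χ ≥ 2
  assign c→r0 g→r0 j→r0 m→r1 n→r1 s→r1 — no edge inside a register ⇒ χ ≤ 2
  χ = 2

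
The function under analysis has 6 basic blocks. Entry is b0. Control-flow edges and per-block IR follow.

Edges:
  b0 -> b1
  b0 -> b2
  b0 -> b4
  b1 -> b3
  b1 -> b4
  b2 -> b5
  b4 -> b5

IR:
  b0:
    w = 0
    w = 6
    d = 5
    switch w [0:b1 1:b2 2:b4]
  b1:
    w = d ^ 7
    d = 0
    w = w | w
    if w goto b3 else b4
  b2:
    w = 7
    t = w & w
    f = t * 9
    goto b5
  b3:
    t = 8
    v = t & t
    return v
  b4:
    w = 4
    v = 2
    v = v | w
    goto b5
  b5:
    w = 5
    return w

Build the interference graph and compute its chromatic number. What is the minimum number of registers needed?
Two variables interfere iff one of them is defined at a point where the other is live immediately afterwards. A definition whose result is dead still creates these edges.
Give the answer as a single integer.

Answer: 2

Working:
Block summaries:
  b0: {d,w} / ∅
  b1: {d,w} / {d}
  b2: {f,t,w} / ∅
  b3: {t,v} / ∅
  b4: {v,w} / ∅
  b5: {w} / ∅

Backward fixpoint:
  b0: in=∅ out={d}
  b1: in={d} out=∅
  b2: in=∅ out=∅
  b3: in=∅ out=∅
  b4: in=∅ out=∅
  b5: in=∅ out=∅

Interfere edges:
  d↔{w}
  f↔∅
  t↔∅
  v↔{w}
  w↔{d,v}

Colouring:
  lower bound: {d,w} mutually conflict ⇒ χ ≥ 2
  assign d→r1 f→r0 t→r0 v→r1 w→r0 — no edge inside a register ⇒ χ ≤ 2
  χ = 2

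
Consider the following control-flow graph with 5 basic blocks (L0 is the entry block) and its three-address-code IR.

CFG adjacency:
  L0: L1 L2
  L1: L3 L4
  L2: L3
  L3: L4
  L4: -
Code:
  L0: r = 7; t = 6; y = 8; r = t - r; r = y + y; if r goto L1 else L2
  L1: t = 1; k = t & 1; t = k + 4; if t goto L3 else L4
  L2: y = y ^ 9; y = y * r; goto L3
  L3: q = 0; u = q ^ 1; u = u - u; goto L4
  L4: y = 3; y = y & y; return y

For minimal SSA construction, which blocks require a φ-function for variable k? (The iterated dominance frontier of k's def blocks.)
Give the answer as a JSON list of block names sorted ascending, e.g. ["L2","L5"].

idom tree: L1←L0 L2←L0 L3←L0 L4←L0
Join-block Dom:
  L3: preds {L1,L2}: {L0,L1} ∩ {L0,L2} = {L0}; idom=L0
  L4: preds {L1,L3}: {L0,L1} ∩ {L0,L3} = {L0}; idom=L0

DF derivation:
  join L3 pred L1: L1 stop@L0
  join L3 pred L2: L2 stop@L0
  join L4 pred L1: L1 stop@L0
  join L4 pred L3: L3 stop@L0
  L0 → ∅
  L1 → {L3,L4}
  L2 → {L3}
  L3 → {L4}
  L4 → ∅

φ for k: defs {L1}
  DF⁺ = {L3,L4}

Answer: ["L3", "L4"]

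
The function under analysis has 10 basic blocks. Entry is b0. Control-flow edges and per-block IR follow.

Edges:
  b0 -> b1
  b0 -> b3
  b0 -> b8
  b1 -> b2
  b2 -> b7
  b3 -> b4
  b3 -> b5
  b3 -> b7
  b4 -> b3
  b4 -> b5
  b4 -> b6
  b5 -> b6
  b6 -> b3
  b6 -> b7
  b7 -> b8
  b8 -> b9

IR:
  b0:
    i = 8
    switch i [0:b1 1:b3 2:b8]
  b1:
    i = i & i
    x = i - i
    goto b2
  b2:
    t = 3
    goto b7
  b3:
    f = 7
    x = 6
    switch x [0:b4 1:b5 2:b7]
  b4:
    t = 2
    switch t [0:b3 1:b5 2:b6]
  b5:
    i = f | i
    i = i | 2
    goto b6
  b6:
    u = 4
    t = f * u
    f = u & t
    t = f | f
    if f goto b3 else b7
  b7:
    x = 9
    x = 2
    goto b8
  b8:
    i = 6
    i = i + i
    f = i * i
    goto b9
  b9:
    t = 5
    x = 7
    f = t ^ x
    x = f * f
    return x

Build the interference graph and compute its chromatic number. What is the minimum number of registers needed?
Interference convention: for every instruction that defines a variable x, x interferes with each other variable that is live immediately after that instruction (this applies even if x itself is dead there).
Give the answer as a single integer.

Answer: 4

Analysis:
Block summaries:
  b0: {i} / ∅
  b1: {i,x} / {i}
  b2: {t} / ∅
  b3: {f,x} / ∅
  b4: {t} / ∅
  b5: {i} / {f,i}
  b6: {f,t,u} / {f}
  b7: {x} / ∅
  b8: {f,i} / ∅
  b9: {f,t,x} / ∅

Liveness:
  live b0: ∅→{i}
  live b1: {i}→∅
  live b2: ∅→∅
  live b3: {i}→{f,i}
  live b4: {f,i}→{f,i}
  live b5: {f,i}→{f,i}
  live b6: {f,i}→{i}
  live b7: ∅→∅
  live b8: ∅→∅
  live b9: ∅→∅

Interference:
  f: {i,t,u,x}
  i: {f,t,u,x}
  t: {f,i,u,x}
  u: {f,i,t}
  x: {f,i,t}

Colouring:
  {f,i,t,u} pairwise interfere (4-clique) ⇒ χ ≥ 4
  4-colouring: c0={f}  c1={i}  c2={t}  c3={u,x}
  χ = 4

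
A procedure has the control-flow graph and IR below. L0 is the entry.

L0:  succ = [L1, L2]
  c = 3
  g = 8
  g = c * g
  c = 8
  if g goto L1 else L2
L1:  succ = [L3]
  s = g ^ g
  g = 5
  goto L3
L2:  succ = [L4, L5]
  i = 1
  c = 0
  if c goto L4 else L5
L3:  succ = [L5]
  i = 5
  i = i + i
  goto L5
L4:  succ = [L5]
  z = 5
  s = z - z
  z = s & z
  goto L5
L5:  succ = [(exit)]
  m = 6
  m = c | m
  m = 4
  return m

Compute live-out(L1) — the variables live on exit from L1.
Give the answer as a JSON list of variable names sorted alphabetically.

Answer: ["c"]

Working:
def/use:
  L0: def={c,g} ue=∅
  L1: def={g,s} ue={g}
  L2: def={c,i} ue=∅
  L3: def={i} ue=∅
  L4: def={s,z} ue=∅
  L5: def={m} ue={c}

Liveness:
  L0 li=∅ lo={c,g}
  L1 li={c,g} lo={c}
  L2 li=∅ lo={c}
  L3 li={c} lo={c}
  L4 li={c} lo={c}
  L5 li={c} lo=∅

live-out(L1) = ["c"]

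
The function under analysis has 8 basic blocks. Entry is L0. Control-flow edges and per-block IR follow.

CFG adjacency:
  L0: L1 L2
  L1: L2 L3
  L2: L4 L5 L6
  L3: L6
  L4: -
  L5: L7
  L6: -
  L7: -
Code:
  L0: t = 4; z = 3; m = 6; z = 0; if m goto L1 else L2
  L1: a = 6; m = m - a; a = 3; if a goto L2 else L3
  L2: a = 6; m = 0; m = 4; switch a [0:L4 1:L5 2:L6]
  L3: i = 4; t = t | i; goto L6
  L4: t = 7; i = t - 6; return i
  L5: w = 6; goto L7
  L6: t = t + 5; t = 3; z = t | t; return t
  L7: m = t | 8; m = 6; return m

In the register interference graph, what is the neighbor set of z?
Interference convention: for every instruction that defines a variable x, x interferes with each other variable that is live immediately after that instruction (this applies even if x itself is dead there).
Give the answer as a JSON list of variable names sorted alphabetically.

Block summaries:
  L0: def={m,t,z} ue=∅
  L1: def={a,m} ue={m}
  L2: def={a,m} ue=∅
  L3: def={i,t} ue={t}
  L4: def={i,t} ue=∅
  L5: def={w} ue=∅
  L6: def={t,z} ue={t}
  L7: def={m} ue={t}

Backward fixpoint:
  L0 li=∅ lo={m,t}
  L1 li={m,t} lo={t}
  L2 li={t} lo={t}
  L3 li={t} lo={t}
  L4 li=∅ lo=∅
  L5 li={t} lo={t}
  L6 li={t} lo=∅
  L7 li={t} lo=∅

Interference:
  a: {m,t}
  i: {t}
  m: {a,t,z}
  t: {a,i,m,w,z}
  w: {t}
  z: {m,t}

N(z) = ["m", "t"]

Answer: ["m", "t"]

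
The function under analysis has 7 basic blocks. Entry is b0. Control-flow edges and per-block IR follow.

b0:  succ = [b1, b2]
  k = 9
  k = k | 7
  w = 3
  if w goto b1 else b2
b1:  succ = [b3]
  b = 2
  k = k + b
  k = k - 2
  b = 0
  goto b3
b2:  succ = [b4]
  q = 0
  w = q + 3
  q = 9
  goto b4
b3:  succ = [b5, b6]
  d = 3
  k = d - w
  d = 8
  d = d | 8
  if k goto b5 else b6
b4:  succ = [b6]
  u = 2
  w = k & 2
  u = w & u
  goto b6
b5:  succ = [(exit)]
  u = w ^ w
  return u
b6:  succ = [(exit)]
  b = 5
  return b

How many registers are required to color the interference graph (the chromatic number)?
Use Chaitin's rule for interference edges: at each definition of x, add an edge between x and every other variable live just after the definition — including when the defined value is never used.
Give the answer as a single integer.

Answer: 3

Analysis:
def/use:
  b0 def {k,w} use ∅
  b1 def {b,k} use {k}
  b2 def {q,w} use ∅
  b3 def {d,k} use {w}
  b4 def {u,w} use {k}
  b5 def {u} use {w}
  b6 def {b} use ∅

Live sets:
  live b0: ∅→{k,w}
  live b1: {k,w}→{w}
  live b2: {k}→{k}
  live b3: {w}→{w}
  live b4: {k}→∅
  live b5: {w}→∅
  live b6: ∅→∅

Interfere edges:
  b — {k,w}
  d — {k,w}
  k — {b,d,q,u,w}
  q — {k}
  u — {k,w}
  w — {b,d,k,u}

Chromatic number:
  lower bound: {b,k,w} mutually conflict ⇒ χ ≥ 3
  assign b→R2 d→R2 k→R0 q→R1 u→R2 w→R1 — no edge inside a register ⇒ χ ≤ 3
  χ = 3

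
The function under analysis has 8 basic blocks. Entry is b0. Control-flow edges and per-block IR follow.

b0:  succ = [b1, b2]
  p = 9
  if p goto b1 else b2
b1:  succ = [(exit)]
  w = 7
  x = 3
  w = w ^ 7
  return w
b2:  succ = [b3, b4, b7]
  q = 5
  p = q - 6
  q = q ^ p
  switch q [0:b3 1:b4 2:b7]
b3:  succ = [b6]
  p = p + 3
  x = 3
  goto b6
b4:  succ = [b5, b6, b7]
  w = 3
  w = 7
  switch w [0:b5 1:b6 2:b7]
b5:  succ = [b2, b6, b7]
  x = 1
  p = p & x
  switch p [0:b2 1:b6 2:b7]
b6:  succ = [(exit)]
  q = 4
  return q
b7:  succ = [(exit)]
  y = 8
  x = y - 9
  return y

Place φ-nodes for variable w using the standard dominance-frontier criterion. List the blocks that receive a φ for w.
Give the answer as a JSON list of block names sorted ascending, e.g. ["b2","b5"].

idom tree: b1←b0 b2←b0 b3←b2 b4←b2 b5←b4 b6←b2 b7←b2
Join-block Dom:
  b2: preds {b0,b5}: {b0} ∩ {b0,b2,b4,b5} = {b0}; idom=b0
  b6: preds {b3,b4,b5}: {b0,b2,b3} ∩ {b0,b2,b4} ∩ {b0,b2,b4,b5} = {b0,b2}; idom=b2
  b7: preds {b2,b4,b5}: {b0,b2} ∩ {b0,b2,b4} ∩ {b0,b2,b4,b5} = {b0,b2}; idom=b2

Frontier:
  b2←b0: walk · to b0
  b2←b5: walk b5→b4→b2 to b0
  b6←b3: walk b3 to b2
  b6←b4: walk b4 to b2
  b6←b5: walk b5→b4 to b2
  b7←b2: walk · to b2
  b7←b4: walk b4 to b2
  b7←b5: walk b5→b4 to b2
  b0: DF=∅
  b1: DF=∅
  b2: DF={b2}
  b3: DF={b6}
  b4: DF={b2,b6,b7}
  b5: DF={b2,b6,b7}
  b6: DF=∅
  b7: DF=∅

φ for w: defs {b1,b4}
  DF⁺ = {b2,b6,b7}

Answer: ["b2", "b6", "b7"]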